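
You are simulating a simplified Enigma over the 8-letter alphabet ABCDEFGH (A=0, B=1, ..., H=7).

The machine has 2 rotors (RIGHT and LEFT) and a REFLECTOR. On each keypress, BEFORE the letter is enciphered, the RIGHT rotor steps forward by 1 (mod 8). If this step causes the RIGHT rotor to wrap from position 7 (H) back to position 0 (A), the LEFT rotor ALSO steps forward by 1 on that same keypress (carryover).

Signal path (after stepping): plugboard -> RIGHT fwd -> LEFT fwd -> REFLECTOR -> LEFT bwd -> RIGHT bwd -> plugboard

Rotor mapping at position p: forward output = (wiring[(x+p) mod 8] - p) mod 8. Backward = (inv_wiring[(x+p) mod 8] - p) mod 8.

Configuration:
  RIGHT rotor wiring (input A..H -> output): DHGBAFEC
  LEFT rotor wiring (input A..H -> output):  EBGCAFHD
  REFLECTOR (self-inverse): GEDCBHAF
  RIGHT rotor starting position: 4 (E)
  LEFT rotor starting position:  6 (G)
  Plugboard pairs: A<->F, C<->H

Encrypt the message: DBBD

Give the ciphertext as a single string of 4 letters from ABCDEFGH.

Answer: CGEF

Derivation:
Char 1 ('D'): step: R->5, L=6; D->plug->D->R->G->L->C->refl->D->L'->D->R'->H->plug->C
Char 2 ('B'): step: R->6, L=6; B->plug->B->R->E->L->A->refl->G->L'->C->R'->G->plug->G
Char 3 ('B'): step: R->7, L=6; B->plug->B->R->E->L->A->refl->G->L'->C->R'->E->plug->E
Char 4 ('D'): step: R->0, L->7 (L advanced); D->plug->D->R->B->L->F->refl->H->L'->D->R'->A->plug->F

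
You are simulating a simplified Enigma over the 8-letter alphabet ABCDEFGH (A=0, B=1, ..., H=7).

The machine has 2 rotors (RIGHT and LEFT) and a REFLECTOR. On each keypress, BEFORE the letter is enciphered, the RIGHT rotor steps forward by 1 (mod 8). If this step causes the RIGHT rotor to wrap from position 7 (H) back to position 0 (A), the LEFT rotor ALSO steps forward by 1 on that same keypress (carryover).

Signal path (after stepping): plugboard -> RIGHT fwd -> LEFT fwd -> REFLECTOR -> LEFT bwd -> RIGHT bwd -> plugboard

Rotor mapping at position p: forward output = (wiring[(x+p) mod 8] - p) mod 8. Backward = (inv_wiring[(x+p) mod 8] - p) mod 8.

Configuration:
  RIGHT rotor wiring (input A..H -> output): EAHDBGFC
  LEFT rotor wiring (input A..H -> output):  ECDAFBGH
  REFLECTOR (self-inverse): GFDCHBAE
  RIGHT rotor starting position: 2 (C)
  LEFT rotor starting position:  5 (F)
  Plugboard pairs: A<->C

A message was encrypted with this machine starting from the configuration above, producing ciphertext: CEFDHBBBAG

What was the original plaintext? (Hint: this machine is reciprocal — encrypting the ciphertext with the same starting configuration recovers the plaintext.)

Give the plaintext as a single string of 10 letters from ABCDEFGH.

Answer: AGGAFHHDBD

Derivation:
Char 1 ('C'): step: R->3, L=5; C->plug->A->R->A->L->E->refl->H->L'->D->R'->C->plug->A
Char 2 ('E'): step: R->4, L=5; E->plug->E->R->A->L->E->refl->H->L'->D->R'->G->plug->G
Char 3 ('F'): step: R->5, L=5; F->plug->F->R->C->L->C->refl->D->L'->G->R'->G->plug->G
Char 4 ('D'): step: R->6, L=5; D->plug->D->R->C->L->C->refl->D->L'->G->R'->C->plug->A
Char 5 ('H'): step: R->7, L=5; H->plug->H->R->G->L->D->refl->C->L'->C->R'->F->plug->F
Char 6 ('B'): step: R->0, L->6 (L advanced); B->plug->B->R->A->L->A->refl->G->L'->C->R'->H->plug->H
Char 7 ('B'): step: R->1, L=6; B->plug->B->R->G->L->H->refl->E->L'->D->R'->H->plug->H
Char 8 ('B'): step: R->2, L=6; B->plug->B->R->B->L->B->refl->F->L'->E->R'->D->plug->D
Char 9 ('A'): step: R->3, L=6; A->plug->C->R->D->L->E->refl->H->L'->G->R'->B->plug->B
Char 10 ('G'): step: R->4, L=6; G->plug->G->R->D->L->E->refl->H->L'->G->R'->D->plug->D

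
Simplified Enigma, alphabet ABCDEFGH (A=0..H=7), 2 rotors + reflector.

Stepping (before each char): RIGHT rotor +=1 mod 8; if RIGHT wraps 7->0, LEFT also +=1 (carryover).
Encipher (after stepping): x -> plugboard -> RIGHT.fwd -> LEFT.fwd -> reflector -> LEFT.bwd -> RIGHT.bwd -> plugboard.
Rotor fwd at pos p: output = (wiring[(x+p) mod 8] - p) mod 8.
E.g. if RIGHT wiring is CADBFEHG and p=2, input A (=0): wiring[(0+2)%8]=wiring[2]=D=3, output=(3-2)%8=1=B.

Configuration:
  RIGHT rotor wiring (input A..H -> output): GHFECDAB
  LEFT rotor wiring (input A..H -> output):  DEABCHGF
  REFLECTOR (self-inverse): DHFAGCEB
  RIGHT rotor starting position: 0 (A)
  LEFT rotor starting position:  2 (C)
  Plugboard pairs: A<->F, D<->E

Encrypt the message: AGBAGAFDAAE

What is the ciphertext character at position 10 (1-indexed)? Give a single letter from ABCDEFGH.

Char 1 ('A'): step: R->1, L=2; A->plug->F->R->H->L->C->refl->F->L'->D->R'->C->plug->C
Char 2 ('G'): step: R->2, L=2; G->plug->G->R->E->L->E->refl->G->L'->A->R'->C->plug->C
Char 3 ('B'): step: R->3, L=2; B->plug->B->R->H->L->C->refl->F->L'->D->R'->F->plug->A
Char 4 ('A'): step: R->4, L=2; A->plug->F->R->D->L->F->refl->C->L'->H->R'->B->plug->B
Char 5 ('G'): step: R->5, L=2; G->plug->G->R->H->L->C->refl->F->L'->D->R'->B->plug->B
Char 6 ('A'): step: R->6, L=2; A->plug->F->R->G->L->B->refl->H->L'->B->R'->D->plug->E
Char 7 ('F'): step: R->7, L=2; F->plug->A->R->C->L->A->refl->D->L'->F->R'->E->plug->D
Char 8 ('D'): step: R->0, L->3 (L advanced); D->plug->E->R->C->L->E->refl->G->L'->A->R'->G->plug->G
Char 9 ('A'): step: R->1, L=3; A->plug->F->R->H->L->F->refl->C->L'->E->R'->B->plug->B
Char 10 ('A'): step: R->2, L=3; A->plug->F->R->H->L->F->refl->C->L'->E->R'->G->plug->G

G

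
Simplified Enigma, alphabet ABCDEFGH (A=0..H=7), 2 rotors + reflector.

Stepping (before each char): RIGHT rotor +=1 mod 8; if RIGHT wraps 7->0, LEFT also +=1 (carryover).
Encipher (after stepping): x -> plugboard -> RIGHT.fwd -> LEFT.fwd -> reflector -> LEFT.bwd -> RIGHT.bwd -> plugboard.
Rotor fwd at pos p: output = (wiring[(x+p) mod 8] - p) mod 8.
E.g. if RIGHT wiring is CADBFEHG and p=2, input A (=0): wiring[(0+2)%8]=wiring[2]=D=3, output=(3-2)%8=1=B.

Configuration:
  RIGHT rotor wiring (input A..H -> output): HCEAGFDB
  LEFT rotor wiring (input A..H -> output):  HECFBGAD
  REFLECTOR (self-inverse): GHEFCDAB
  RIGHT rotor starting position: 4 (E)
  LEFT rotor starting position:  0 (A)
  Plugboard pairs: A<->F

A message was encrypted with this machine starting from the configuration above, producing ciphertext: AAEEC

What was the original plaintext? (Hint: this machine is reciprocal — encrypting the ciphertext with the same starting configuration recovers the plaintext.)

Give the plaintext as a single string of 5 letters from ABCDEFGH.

Char 1 ('A'): step: R->5, L=0; A->plug->F->R->H->L->D->refl->F->L'->D->R'->G->plug->G
Char 2 ('A'): step: R->6, L=0; A->plug->F->R->C->L->C->refl->E->L'->B->R'->C->plug->C
Char 3 ('E'): step: R->7, L=0; E->plug->E->R->B->L->E->refl->C->L'->C->R'->A->plug->F
Char 4 ('E'): step: R->0, L->1 (L advanced); E->plug->E->R->G->L->C->refl->E->L'->C->R'->B->plug->B
Char 5 ('C'): step: R->1, L=1; C->plug->C->R->H->L->G->refl->A->L'->D->R'->B->plug->B

Answer: GCFBB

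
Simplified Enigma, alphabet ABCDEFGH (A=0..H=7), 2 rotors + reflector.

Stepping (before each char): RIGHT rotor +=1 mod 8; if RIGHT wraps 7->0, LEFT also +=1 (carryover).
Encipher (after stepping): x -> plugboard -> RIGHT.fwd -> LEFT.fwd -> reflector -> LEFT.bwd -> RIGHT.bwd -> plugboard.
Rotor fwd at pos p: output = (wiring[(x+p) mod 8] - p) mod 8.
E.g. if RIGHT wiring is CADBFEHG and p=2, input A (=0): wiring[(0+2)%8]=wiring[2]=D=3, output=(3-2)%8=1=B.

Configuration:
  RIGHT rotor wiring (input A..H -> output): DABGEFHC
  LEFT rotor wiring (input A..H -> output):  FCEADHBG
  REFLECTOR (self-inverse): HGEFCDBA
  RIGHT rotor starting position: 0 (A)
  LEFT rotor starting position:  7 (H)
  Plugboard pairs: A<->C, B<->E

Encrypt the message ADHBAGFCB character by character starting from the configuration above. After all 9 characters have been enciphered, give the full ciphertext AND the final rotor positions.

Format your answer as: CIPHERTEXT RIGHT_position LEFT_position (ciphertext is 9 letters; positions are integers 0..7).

Answer: CAFGHFBFE 1 0

Derivation:
Char 1 ('A'): step: R->1, L=7; A->plug->C->R->F->L->E->refl->C->L'->H->R'->A->plug->C
Char 2 ('D'): step: R->2, L=7; D->plug->D->R->D->L->F->refl->D->L'->C->R'->C->plug->A
Char 3 ('H'): step: R->3, L=7; H->plug->H->R->G->L->A->refl->H->L'->A->R'->F->plug->F
Char 4 ('B'): step: R->4, L=7; B->plug->E->R->H->L->C->refl->E->L'->F->R'->G->plug->G
Char 5 ('A'): step: R->5, L=7; A->plug->C->R->F->L->E->refl->C->L'->H->R'->H->plug->H
Char 6 ('G'): step: R->6, L=7; G->plug->G->R->G->L->A->refl->H->L'->A->R'->F->plug->F
Char 7 ('F'): step: R->7, L=7; F->plug->F->R->F->L->E->refl->C->L'->H->R'->E->plug->B
Char 8 ('C'): step: R->0, L->0 (L advanced); C->plug->A->R->D->L->A->refl->H->L'->F->R'->F->plug->F
Char 9 ('B'): step: R->1, L=0; B->plug->E->R->E->L->D->refl->F->L'->A->R'->B->plug->E
Final: ciphertext=CAFGHFBFE, RIGHT=1, LEFT=0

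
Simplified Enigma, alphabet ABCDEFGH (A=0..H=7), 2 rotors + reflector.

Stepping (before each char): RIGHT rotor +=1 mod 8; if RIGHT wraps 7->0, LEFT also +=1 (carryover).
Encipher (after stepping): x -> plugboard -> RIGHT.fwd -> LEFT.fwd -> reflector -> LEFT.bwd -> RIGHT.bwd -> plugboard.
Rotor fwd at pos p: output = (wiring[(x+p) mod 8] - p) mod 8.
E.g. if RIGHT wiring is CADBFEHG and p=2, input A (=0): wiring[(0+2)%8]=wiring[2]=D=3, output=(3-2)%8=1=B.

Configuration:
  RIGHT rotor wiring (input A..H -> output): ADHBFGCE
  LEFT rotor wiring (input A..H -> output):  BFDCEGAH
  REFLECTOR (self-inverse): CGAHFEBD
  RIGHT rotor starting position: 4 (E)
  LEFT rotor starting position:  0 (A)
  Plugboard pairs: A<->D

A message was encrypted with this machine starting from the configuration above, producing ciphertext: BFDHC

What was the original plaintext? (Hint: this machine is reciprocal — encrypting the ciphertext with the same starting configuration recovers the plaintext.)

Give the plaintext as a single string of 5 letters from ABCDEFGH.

Char 1 ('B'): step: R->5, L=0; B->plug->B->R->F->L->G->refl->B->L'->A->R'->H->plug->H
Char 2 ('F'): step: R->6, L=0; F->plug->F->R->D->L->C->refl->A->L'->G->R'->B->plug->B
Char 3 ('D'): step: R->7, L=0; D->plug->A->R->F->L->G->refl->B->L'->A->R'->D->plug->A
Char 4 ('H'): step: R->0, L->1 (L advanced); H->plug->H->R->E->L->F->refl->E->L'->A->R'->A->plug->D
Char 5 ('C'): step: R->1, L=1; C->plug->C->R->A->L->E->refl->F->L'->E->R'->D->plug->A

Answer: HBADA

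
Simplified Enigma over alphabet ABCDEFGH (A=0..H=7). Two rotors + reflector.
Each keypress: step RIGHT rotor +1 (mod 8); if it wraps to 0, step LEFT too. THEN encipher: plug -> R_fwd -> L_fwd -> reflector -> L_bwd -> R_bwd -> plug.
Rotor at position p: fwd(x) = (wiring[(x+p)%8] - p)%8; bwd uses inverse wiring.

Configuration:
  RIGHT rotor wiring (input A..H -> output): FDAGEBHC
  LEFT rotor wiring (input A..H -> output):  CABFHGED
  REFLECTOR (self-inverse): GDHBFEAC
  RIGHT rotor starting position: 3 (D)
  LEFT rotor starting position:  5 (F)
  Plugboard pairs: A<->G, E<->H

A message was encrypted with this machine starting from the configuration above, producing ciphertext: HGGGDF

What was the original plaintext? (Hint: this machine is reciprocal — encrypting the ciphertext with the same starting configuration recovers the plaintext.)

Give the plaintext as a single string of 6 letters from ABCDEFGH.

Char 1 ('H'): step: R->4, L=5; H->plug->E->R->B->L->H->refl->C->L'->H->R'->F->plug->F
Char 2 ('G'): step: R->5, L=5; G->plug->A->R->E->L->D->refl->B->L'->A->R'->D->plug->D
Char 3 ('G'): step: R->6, L=5; G->plug->A->R->B->L->H->refl->C->L'->H->R'->C->plug->C
Char 4 ('G'): step: R->7, L=5; G->plug->A->R->D->L->F->refl->E->L'->F->R'->F->plug->F
Char 5 ('D'): step: R->0, L->6 (L advanced); D->plug->D->R->G->L->B->refl->D->L'->E->R'->E->plug->H
Char 6 ('F'): step: R->1, L=6; F->plug->F->R->G->L->B->refl->D->L'->E->R'->H->plug->E

Answer: FDCFHE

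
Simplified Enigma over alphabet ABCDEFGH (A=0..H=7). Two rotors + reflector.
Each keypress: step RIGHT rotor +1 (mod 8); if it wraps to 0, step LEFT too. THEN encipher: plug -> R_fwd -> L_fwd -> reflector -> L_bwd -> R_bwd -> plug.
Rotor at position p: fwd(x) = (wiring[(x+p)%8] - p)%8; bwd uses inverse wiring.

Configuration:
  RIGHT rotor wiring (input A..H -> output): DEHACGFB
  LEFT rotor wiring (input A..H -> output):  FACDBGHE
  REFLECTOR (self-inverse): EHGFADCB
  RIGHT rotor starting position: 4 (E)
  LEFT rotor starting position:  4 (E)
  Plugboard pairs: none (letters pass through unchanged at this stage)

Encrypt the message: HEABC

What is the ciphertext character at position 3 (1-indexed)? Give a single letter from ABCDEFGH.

Char 1 ('H'): step: R->5, L=4; H->plug->H->R->F->L->E->refl->A->L'->D->R'->G->plug->G
Char 2 ('E'): step: R->6, L=4; E->plug->E->R->B->L->C->refl->G->L'->G->R'->D->plug->D
Char 3 ('A'): step: R->7, L=4; A->plug->A->R->C->L->D->refl->F->L'->A->R'->D->plug->D

D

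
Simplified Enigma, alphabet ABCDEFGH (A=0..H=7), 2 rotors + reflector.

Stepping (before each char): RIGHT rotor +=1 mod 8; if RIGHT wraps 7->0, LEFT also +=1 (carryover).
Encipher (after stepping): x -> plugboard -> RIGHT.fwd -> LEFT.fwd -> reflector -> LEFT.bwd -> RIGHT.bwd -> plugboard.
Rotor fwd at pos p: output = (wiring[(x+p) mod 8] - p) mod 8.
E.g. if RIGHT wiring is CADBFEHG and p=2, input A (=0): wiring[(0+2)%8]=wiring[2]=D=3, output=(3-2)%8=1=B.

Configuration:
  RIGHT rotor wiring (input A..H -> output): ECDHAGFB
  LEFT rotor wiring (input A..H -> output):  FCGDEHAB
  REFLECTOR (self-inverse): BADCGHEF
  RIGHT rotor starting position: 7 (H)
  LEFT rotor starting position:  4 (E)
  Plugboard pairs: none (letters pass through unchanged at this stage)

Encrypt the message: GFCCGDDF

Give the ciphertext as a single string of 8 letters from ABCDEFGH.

Answer: CDGBACAE

Derivation:
Char 1 ('G'): step: R->0, L->5 (L advanced); G->plug->G->R->F->L->B->refl->A->L'->D->R'->C->plug->C
Char 2 ('F'): step: R->1, L=5; F->plug->F->R->E->L->F->refl->H->L'->H->R'->D->plug->D
Char 3 ('C'): step: R->2, L=5; C->plug->C->R->G->L->G->refl->E->L'->C->R'->G->plug->G
Char 4 ('C'): step: R->3, L=5; C->plug->C->R->D->L->A->refl->B->L'->F->R'->B->plug->B
Char 5 ('G'): step: R->4, L=5; G->plug->G->R->H->L->H->refl->F->L'->E->R'->A->plug->A
Char 6 ('D'): step: R->5, L=5; D->plug->D->R->H->L->H->refl->F->L'->E->R'->C->plug->C
Char 7 ('D'): step: R->6, L=5; D->plug->D->R->E->L->F->refl->H->L'->H->R'->A->plug->A
Char 8 ('F'): step: R->7, L=5; F->plug->F->R->B->L->D->refl->C->L'->A->R'->E->plug->E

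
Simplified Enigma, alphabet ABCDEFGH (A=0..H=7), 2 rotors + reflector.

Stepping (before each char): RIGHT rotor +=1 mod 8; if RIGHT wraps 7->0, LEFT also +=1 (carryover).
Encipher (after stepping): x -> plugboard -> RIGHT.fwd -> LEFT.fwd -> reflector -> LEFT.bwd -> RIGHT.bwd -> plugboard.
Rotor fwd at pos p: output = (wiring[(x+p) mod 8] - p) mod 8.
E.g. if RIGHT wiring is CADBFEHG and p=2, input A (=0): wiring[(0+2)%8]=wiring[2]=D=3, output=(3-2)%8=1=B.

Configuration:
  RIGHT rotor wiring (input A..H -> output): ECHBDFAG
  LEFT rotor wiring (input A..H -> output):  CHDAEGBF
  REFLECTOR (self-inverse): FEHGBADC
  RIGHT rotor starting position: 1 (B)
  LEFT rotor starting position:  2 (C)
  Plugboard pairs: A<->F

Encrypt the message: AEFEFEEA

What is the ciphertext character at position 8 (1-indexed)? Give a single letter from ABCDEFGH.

Char 1 ('A'): step: R->2, L=2; A->plug->F->R->E->L->H->refl->C->L'->C->R'->G->plug->G
Char 2 ('E'): step: R->3, L=2; E->plug->E->R->D->L->E->refl->B->L'->A->R'->B->plug->B
Char 3 ('F'): step: R->4, L=2; F->plug->A->R->H->L->F->refl->A->L'->G->R'->F->plug->A
Char 4 ('E'): step: R->5, L=2; E->plug->E->R->F->L->D->refl->G->L'->B->R'->C->plug->C
Char 5 ('F'): step: R->6, L=2; F->plug->A->R->C->L->C->refl->H->L'->E->R'->D->plug->D
Char 6 ('E'): step: R->7, L=2; E->plug->E->R->C->L->C->refl->H->L'->E->R'->F->plug->A
Char 7 ('E'): step: R->0, L->3 (L advanced); E->plug->E->R->D->L->G->refl->D->L'->C->R'->B->plug->B
Char 8 ('A'): step: R->1, L=3; A->plug->F->R->H->L->A->refl->F->L'->A->R'->C->plug->C

C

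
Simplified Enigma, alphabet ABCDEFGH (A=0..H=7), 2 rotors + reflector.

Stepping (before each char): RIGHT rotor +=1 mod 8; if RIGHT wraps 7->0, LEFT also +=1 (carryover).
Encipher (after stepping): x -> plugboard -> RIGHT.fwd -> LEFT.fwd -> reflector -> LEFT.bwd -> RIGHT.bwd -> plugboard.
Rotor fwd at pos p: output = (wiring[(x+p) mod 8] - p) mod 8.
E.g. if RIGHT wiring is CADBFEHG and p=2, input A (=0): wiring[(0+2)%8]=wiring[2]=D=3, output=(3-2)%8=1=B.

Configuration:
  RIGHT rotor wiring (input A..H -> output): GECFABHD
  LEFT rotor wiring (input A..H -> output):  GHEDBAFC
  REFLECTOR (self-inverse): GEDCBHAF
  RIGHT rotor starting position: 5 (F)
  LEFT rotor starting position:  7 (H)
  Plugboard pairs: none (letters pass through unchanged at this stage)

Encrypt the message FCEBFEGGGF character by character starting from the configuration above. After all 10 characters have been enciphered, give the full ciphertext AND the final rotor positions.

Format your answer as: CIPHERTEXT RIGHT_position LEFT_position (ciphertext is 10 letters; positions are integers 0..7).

Answer: GHDFCBHFEE 7 0

Derivation:
Char 1 ('F'): step: R->6, L=7; F->plug->F->R->H->L->G->refl->A->L'->C->R'->G->plug->G
Char 2 ('C'): step: R->7, L=7; C->plug->C->R->F->L->C->refl->D->L'->A->R'->H->plug->H
Char 3 ('E'): step: R->0, L->0 (L advanced); E->plug->E->R->A->L->G->refl->A->L'->F->R'->D->plug->D
Char 4 ('B'): step: R->1, L=0; B->plug->B->R->B->L->H->refl->F->L'->G->R'->F->plug->F
Char 5 ('F'): step: R->2, L=0; F->plug->F->R->B->L->H->refl->F->L'->G->R'->C->plug->C
Char 6 ('E'): step: R->3, L=0; E->plug->E->R->A->L->G->refl->A->L'->F->R'->B->plug->B
Char 7 ('G'): step: R->4, L=0; G->plug->G->R->G->L->F->refl->H->L'->B->R'->H->plug->H
Char 8 ('G'): step: R->5, L=0; G->plug->G->R->A->L->G->refl->A->L'->F->R'->F->plug->F
Char 9 ('G'): step: R->6, L=0; G->plug->G->R->C->L->E->refl->B->L'->E->R'->E->plug->E
Char 10 ('F'): step: R->7, L=0; F->plug->F->R->B->L->H->refl->F->L'->G->R'->E->plug->E
Final: ciphertext=GHDFCBHFEE, RIGHT=7, LEFT=0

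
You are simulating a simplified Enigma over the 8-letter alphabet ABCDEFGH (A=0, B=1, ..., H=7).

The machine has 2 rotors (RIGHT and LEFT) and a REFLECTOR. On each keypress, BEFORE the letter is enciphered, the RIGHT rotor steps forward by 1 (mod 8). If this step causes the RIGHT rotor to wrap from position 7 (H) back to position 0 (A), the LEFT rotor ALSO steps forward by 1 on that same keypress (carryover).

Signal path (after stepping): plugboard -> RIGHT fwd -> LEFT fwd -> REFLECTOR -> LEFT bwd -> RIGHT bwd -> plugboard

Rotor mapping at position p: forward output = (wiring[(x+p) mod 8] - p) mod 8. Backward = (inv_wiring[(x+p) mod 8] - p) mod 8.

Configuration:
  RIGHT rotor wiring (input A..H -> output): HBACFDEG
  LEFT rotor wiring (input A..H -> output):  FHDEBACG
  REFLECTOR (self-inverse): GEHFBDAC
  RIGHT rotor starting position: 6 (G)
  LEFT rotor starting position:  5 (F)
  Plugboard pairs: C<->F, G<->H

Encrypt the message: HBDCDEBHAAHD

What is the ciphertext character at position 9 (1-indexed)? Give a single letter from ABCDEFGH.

Char 1 ('H'): step: R->7, L=5; H->plug->G->R->E->L->C->refl->H->L'->G->R'->F->plug->C
Char 2 ('B'): step: R->0, L->6 (L advanced); B->plug->B->R->B->L->A->refl->G->L'->F->R'->E->plug->E
Char 3 ('D'): step: R->1, L=6; D->plug->D->R->E->L->F->refl->D->L'->G->R'->H->plug->G
Char 4 ('C'): step: R->2, L=6; C->plug->F->R->E->L->F->refl->D->L'->G->R'->A->plug->A
Char 5 ('D'): step: R->3, L=6; D->plug->D->R->B->L->A->refl->G->L'->F->R'->H->plug->G
Char 6 ('E'): step: R->4, L=6; E->plug->E->R->D->L->B->refl->E->L'->A->R'->C->plug->F
Char 7 ('B'): step: R->5, L=6; B->plug->B->R->H->L->C->refl->H->L'->C->R'->D->plug->D
Char 8 ('H'): step: R->6, L=6; H->plug->G->R->H->L->C->refl->H->L'->C->R'->E->plug->E
Char 9 ('A'): step: R->7, L=6; A->plug->A->R->H->L->C->refl->H->L'->C->R'->C->plug->F

F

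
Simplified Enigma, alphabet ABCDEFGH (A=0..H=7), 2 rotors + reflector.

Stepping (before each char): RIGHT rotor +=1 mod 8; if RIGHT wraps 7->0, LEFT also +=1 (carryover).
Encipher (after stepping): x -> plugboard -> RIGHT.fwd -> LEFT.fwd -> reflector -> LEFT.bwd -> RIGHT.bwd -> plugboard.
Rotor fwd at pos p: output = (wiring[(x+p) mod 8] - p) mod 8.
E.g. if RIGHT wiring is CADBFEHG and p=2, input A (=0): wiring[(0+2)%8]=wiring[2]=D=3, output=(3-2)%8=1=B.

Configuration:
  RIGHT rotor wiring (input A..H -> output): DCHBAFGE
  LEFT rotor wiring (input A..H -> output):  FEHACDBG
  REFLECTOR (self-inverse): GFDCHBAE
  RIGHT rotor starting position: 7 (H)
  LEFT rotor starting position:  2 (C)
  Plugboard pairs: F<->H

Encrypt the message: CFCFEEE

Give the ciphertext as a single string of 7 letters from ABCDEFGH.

Answer: DGFBBGF

Derivation:
Char 1 ('C'): step: R->0, L->3 (L advanced); C->plug->C->R->H->L->E->refl->H->L'->B->R'->D->plug->D
Char 2 ('F'): step: R->1, L=3; F->plug->H->R->C->L->A->refl->G->L'->D->R'->G->plug->G
Char 3 ('C'): step: R->2, L=3; C->plug->C->R->G->L->B->refl->F->L'->A->R'->H->plug->F
Char 4 ('F'): step: R->3, L=3; F->plug->H->R->E->L->D->refl->C->L'->F->R'->B->plug->B
Char 5 ('E'): step: R->4, L=3; E->plug->E->R->H->L->E->refl->H->L'->B->R'->B->plug->B
Char 6 ('E'): step: R->5, L=3; E->plug->E->R->F->L->C->refl->D->L'->E->R'->G->plug->G
Char 7 ('E'): step: R->6, L=3; E->plug->E->R->B->L->H->refl->E->L'->H->R'->H->plug->F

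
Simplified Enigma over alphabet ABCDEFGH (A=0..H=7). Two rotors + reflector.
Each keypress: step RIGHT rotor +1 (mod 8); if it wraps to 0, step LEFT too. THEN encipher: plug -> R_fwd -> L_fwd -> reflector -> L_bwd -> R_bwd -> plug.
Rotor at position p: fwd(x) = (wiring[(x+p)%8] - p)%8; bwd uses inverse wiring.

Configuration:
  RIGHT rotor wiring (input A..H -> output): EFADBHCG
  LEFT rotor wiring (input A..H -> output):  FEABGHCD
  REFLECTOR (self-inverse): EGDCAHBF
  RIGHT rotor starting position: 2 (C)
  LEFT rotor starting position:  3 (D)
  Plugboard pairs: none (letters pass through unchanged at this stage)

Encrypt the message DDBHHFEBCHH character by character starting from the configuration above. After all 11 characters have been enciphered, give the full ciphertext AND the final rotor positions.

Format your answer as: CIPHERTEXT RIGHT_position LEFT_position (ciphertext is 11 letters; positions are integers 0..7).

Char 1 ('D'): step: R->3, L=3; D->plug->D->R->H->L->F->refl->H->L'->D->R'->E->plug->E
Char 2 ('D'): step: R->4, L=3; D->plug->D->R->C->L->E->refl->A->L'->E->R'->G->plug->G
Char 3 ('B'): step: R->5, L=3; B->plug->B->R->F->L->C->refl->D->L'->B->R'->C->plug->C
Char 4 ('H'): step: R->6, L=3; H->plug->H->R->B->L->D->refl->C->L'->F->R'->F->plug->F
Char 5 ('H'): step: R->7, L=3; H->plug->H->R->D->L->H->refl->F->L'->H->R'->A->plug->A
Char 6 ('F'): step: R->0, L->4 (L advanced); F->plug->F->R->H->L->F->refl->H->L'->D->R'->D->plug->D
Char 7 ('E'): step: R->1, L=4; E->plug->E->R->G->L->E->refl->A->L'->F->R'->G->plug->G
Char 8 ('B'): step: R->2, L=4; B->plug->B->R->B->L->D->refl->C->L'->A->R'->E->plug->E
Char 9 ('C'): step: R->3, L=4; C->plug->C->R->E->L->B->refl->G->L'->C->R'->G->plug->G
Char 10 ('H'): step: R->4, L=4; H->plug->H->R->H->L->F->refl->H->L'->D->R'->B->plug->B
Char 11 ('H'): step: R->5, L=4; H->plug->H->R->E->L->B->refl->G->L'->C->R'->A->plug->A
Final: ciphertext=EGCFADGEGBA, RIGHT=5, LEFT=4

Answer: EGCFADGEGBA 5 4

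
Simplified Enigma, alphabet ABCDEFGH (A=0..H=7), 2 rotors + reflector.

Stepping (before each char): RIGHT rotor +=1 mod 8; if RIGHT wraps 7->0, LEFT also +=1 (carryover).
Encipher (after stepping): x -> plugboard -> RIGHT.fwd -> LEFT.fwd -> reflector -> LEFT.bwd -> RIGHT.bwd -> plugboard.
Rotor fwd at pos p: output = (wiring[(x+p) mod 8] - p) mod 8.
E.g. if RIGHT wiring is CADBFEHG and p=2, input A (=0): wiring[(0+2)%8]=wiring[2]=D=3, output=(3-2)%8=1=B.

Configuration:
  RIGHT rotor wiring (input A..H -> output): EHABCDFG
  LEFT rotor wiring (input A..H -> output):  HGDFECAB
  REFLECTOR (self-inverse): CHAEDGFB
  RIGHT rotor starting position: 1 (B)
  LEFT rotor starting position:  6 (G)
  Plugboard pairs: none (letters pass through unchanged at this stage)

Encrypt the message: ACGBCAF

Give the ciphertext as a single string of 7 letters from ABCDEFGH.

Char 1 ('A'): step: R->2, L=6; A->plug->A->R->G->L->G->refl->F->L'->E->R'->F->plug->F
Char 2 ('C'): step: R->3, L=6; C->plug->C->R->A->L->C->refl->A->L'->D->R'->E->plug->E
Char 3 ('G'): step: R->4, L=6; G->plug->G->R->E->L->F->refl->G->L'->G->R'->A->plug->A
Char 4 ('B'): step: R->5, L=6; B->plug->B->R->A->L->C->refl->A->L'->D->R'->F->plug->F
Char 5 ('C'): step: R->6, L=6; C->plug->C->R->G->L->G->refl->F->L'->E->R'->G->plug->G
Char 6 ('A'): step: R->7, L=6; A->plug->A->R->H->L->E->refl->D->L'->B->R'->D->plug->D
Char 7 ('F'): step: R->0, L->7 (L advanced); F->plug->F->R->D->L->E->refl->D->L'->G->R'->H->plug->H

Answer: FEAFGDH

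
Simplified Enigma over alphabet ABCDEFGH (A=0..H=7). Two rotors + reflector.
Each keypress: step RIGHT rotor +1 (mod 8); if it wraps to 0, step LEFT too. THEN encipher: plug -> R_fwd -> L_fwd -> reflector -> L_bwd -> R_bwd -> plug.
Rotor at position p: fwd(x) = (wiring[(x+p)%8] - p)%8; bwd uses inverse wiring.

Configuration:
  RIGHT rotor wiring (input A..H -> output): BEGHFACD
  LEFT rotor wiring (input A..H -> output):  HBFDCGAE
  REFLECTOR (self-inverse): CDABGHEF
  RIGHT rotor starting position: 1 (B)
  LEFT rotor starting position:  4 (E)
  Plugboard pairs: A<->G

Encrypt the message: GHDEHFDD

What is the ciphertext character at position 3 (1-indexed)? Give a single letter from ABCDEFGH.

Char 1 ('G'): step: R->2, L=4; G->plug->A->R->E->L->D->refl->B->L'->G->R'->D->plug->D
Char 2 ('H'): step: R->3, L=4; H->plug->H->R->D->L->A->refl->C->L'->B->R'->G->plug->A
Char 3 ('D'): step: R->4, L=4; D->plug->D->R->H->L->H->refl->F->L'->F->R'->E->plug->E

E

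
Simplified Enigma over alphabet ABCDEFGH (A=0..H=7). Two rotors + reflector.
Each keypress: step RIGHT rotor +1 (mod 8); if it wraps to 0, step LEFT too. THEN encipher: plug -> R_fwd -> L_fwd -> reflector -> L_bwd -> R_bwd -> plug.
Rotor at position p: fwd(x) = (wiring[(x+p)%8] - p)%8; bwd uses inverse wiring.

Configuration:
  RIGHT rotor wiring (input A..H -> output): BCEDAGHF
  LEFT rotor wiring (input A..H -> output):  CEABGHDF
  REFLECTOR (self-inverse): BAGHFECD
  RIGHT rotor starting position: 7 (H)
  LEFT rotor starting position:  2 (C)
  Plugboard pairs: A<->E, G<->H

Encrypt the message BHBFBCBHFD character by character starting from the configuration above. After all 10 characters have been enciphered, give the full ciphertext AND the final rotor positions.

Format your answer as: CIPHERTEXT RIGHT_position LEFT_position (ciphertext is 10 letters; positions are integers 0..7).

Char 1 ('B'): step: R->0, L->3 (L advanced); B->plug->B->R->C->L->E->refl->F->L'->H->R'->G->plug->H
Char 2 ('H'): step: R->1, L=3; H->plug->G->R->E->L->C->refl->G->L'->A->R'->H->plug->G
Char 3 ('B'): step: R->2, L=3; B->plug->B->R->B->L->D->refl->H->L'->F->R'->E->plug->A
Char 4 ('F'): step: R->3, L=3; F->plug->F->R->G->L->B->refl->A->L'->D->R'->C->plug->C
Char 5 ('B'): step: R->4, L=3; B->plug->B->R->C->L->E->refl->F->L'->H->R'->H->plug->G
Char 6 ('C'): step: R->5, L=3; C->plug->C->R->A->L->G->refl->C->L'->E->R'->D->plug->D
Char 7 ('B'): step: R->6, L=3; B->plug->B->R->H->L->F->refl->E->L'->C->R'->G->plug->H
Char 8 ('H'): step: R->7, L=3; H->plug->G->R->H->L->F->refl->E->L'->C->R'->B->plug->B
Char 9 ('F'): step: R->0, L->4 (L advanced); F->plug->F->R->G->L->E->refl->F->L'->H->R'->G->plug->H
Char 10 ('D'): step: R->1, L=4; D->plug->D->R->H->L->F->refl->E->L'->G->R'->F->plug->F
Final: ciphertext=HGACGDHBHF, RIGHT=1, LEFT=4

Answer: HGACGDHBHF 1 4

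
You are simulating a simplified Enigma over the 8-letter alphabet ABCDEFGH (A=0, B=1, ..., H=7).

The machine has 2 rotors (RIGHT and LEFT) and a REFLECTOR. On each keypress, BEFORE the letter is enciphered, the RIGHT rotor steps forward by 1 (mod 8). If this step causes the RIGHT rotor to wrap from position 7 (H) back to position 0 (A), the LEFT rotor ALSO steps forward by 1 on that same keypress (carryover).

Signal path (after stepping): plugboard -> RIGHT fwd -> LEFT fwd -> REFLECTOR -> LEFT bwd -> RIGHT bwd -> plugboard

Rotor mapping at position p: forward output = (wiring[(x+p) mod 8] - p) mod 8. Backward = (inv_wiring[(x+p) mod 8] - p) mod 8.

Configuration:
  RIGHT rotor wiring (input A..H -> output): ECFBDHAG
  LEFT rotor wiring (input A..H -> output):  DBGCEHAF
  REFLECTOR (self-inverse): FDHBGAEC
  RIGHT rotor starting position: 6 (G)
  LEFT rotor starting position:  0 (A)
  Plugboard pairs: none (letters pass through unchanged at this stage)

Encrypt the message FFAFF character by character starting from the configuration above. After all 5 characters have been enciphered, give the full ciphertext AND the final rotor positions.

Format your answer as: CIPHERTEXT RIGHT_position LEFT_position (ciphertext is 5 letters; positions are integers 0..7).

Answer: ECCEB 3 1

Derivation:
Char 1 ('F'): step: R->7, L=0; F->plug->F->R->E->L->E->refl->G->L'->C->R'->E->plug->E
Char 2 ('F'): step: R->0, L->1 (L advanced); F->plug->F->R->H->L->C->refl->H->L'->F->R'->C->plug->C
Char 3 ('A'): step: R->1, L=1; A->plug->A->R->B->L->F->refl->A->L'->A->R'->C->plug->C
Char 4 ('F'): step: R->2, L=1; F->plug->F->R->E->L->G->refl->E->L'->G->R'->E->plug->E
Char 5 ('F'): step: R->3, L=1; F->plug->F->R->B->L->F->refl->A->L'->A->R'->B->plug->B
Final: ciphertext=ECCEB, RIGHT=3, LEFT=1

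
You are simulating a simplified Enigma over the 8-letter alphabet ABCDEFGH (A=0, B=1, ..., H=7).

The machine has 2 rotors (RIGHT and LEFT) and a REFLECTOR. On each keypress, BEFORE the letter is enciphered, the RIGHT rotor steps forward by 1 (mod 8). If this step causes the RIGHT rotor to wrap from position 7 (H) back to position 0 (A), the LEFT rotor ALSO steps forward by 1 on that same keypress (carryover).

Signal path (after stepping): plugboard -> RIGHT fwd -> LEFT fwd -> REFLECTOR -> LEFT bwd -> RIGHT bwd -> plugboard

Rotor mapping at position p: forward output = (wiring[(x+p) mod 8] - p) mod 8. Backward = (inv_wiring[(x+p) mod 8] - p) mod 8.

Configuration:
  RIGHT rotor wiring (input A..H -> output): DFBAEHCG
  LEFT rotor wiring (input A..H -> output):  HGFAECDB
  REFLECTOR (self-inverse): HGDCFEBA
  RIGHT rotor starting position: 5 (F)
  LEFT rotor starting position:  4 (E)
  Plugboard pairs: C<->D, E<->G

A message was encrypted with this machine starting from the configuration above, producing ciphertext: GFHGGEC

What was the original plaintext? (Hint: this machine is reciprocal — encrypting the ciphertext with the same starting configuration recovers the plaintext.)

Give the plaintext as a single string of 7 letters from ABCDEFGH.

Answer: CBACDFA

Derivation:
Char 1 ('G'): step: R->6, L=4; G->plug->E->R->D->L->F->refl->E->L'->H->R'->D->plug->C
Char 2 ('F'): step: R->7, L=4; F->plug->F->R->F->L->C->refl->D->L'->E->R'->B->plug->B
Char 3 ('H'): step: R->0, L->5 (L advanced); H->plug->H->R->G->L->D->refl->C->L'->D->R'->A->plug->A
Char 4 ('G'): step: R->1, L=5; G->plug->E->R->G->L->D->refl->C->L'->D->R'->D->plug->C
Char 5 ('G'): step: R->2, L=5; G->plug->E->R->A->L->F->refl->E->L'->C->R'->C->plug->D
Char 6 ('E'): step: R->3, L=5; E->plug->G->R->C->L->E->refl->F->L'->A->R'->F->plug->F
Char 7 ('C'): step: R->4, L=5; C->plug->D->R->C->L->E->refl->F->L'->A->R'->A->plug->A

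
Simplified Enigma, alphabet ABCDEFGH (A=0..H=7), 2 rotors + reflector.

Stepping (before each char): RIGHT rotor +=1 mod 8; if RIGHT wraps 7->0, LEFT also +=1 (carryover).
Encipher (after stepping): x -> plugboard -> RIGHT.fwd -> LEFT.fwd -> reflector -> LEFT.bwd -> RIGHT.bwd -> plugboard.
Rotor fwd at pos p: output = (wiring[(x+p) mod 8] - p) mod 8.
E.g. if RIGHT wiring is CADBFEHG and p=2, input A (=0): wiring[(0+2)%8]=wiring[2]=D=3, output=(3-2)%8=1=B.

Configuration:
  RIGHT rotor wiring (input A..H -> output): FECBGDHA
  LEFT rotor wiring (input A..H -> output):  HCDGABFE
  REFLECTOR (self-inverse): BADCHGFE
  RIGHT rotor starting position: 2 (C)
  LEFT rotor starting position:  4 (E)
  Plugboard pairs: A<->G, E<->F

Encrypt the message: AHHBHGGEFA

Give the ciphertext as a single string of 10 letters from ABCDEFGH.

Char 1 ('A'): step: R->3, L=4; A->plug->G->R->B->L->F->refl->G->L'->F->R'->E->plug->F
Char 2 ('H'): step: R->4, L=4; H->plug->H->R->F->L->G->refl->F->L'->B->R'->E->plug->F
Char 3 ('H'): step: R->5, L=4; H->plug->H->R->B->L->F->refl->G->L'->F->R'->F->plug->E
Char 4 ('B'): step: R->6, L=4; B->plug->B->R->C->L->B->refl->A->L'->D->R'->F->plug->E
Char 5 ('H'): step: R->7, L=4; H->plug->H->R->A->L->E->refl->H->L'->G->R'->B->plug->B
Char 6 ('G'): step: R->0, L->5 (L advanced); G->plug->A->R->F->L->G->refl->F->L'->E->R'->B->plug->B
Char 7 ('G'): step: R->1, L=5; G->plug->A->R->D->L->C->refl->D->L'->H->R'->G->plug->A
Char 8 ('E'): step: R->2, L=5; E->plug->F->R->G->L->B->refl->A->L'->B->R'->D->plug->D
Char 9 ('F'): step: R->3, L=5; F->plug->E->R->F->L->G->refl->F->L'->E->R'->D->plug->D
Char 10 ('A'): step: R->4, L=5; A->plug->G->R->G->L->B->refl->A->L'->B->R'->E->plug->F

Answer: FFEEBBADDF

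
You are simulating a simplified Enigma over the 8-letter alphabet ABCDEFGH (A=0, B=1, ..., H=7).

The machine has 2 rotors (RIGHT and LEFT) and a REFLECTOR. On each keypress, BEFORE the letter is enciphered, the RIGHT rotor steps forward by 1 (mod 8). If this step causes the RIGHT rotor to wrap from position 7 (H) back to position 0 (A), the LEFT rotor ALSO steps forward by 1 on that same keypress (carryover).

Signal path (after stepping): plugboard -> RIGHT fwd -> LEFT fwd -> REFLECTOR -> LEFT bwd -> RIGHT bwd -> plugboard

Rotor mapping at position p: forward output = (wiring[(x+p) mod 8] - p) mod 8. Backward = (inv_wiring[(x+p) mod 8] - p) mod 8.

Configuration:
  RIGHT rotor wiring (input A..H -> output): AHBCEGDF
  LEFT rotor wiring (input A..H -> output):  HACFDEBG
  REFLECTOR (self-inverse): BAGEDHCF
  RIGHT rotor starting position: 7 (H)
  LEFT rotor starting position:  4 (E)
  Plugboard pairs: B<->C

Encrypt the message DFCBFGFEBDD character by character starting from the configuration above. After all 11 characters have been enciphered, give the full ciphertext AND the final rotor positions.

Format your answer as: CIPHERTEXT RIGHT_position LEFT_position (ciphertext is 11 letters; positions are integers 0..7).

Answer: FAHABBDGDHC 2 6

Derivation:
Char 1 ('D'): step: R->0, L->5 (L advanced); D->plug->D->R->C->L->B->refl->A->L'->G->R'->F->plug->F
Char 2 ('F'): step: R->1, L=5; F->plug->F->R->C->L->B->refl->A->L'->G->R'->A->plug->A
Char 3 ('C'): step: R->2, L=5; C->plug->B->R->A->L->H->refl->F->L'->F->R'->H->plug->H
Char 4 ('B'): step: R->3, L=5; B->plug->C->R->D->L->C->refl->G->L'->H->R'->A->plug->A
Char 5 ('F'): step: R->4, L=5; F->plug->F->R->D->L->C->refl->G->L'->H->R'->C->plug->B
Char 6 ('G'): step: R->5, L=5; G->plug->G->R->F->L->F->refl->H->L'->A->R'->C->plug->B
Char 7 ('F'): step: R->6, L=5; F->plug->F->R->E->L->D->refl->E->L'->B->R'->D->plug->D
Char 8 ('E'): step: R->7, L=5; E->plug->E->R->D->L->C->refl->G->L'->H->R'->G->plug->G
Char 9 ('B'): step: R->0, L->6 (L advanced); B->plug->C->R->B->L->A->refl->B->L'->C->R'->D->plug->D
Char 10 ('D'): step: R->1, L=6; D->plug->D->R->D->L->C->refl->G->L'->H->R'->H->plug->H
Char 11 ('D'): step: R->2, L=6; D->plug->D->R->E->L->E->refl->D->L'->A->R'->B->plug->C
Final: ciphertext=FAHABBDGDHC, RIGHT=2, LEFT=6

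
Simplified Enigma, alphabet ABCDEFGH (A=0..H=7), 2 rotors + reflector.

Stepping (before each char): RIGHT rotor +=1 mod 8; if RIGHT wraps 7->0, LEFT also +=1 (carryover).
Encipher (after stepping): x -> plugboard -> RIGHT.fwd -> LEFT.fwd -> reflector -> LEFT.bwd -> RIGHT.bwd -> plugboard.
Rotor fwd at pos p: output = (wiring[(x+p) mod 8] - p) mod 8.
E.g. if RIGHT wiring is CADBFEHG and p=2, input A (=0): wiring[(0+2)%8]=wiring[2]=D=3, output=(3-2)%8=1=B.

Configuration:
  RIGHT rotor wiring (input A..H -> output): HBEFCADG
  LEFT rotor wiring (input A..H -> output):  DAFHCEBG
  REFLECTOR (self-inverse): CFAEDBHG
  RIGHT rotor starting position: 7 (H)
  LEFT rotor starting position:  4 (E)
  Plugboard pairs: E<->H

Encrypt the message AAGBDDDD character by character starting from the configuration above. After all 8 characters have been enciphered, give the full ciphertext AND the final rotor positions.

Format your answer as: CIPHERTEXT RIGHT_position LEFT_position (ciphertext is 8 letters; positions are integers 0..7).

Answer: HBDACFBH 7 5

Derivation:
Char 1 ('A'): step: R->0, L->5 (L advanced); A->plug->A->R->H->L->F->refl->B->L'->C->R'->E->plug->H
Char 2 ('A'): step: R->1, L=5; A->plug->A->R->A->L->H->refl->G->L'->D->R'->B->plug->B
Char 3 ('G'): step: R->2, L=5; G->plug->G->R->F->L->A->refl->C->L'->G->R'->D->plug->D
Char 4 ('B'): step: R->3, L=5; B->plug->B->R->H->L->F->refl->B->L'->C->R'->A->plug->A
Char 5 ('D'): step: R->4, L=5; D->plug->D->R->C->L->B->refl->F->L'->H->R'->C->plug->C
Char 6 ('D'): step: R->5, L=5; D->plug->D->R->C->L->B->refl->F->L'->H->R'->F->plug->F
Char 7 ('D'): step: R->6, L=5; D->plug->D->R->D->L->G->refl->H->L'->A->R'->B->plug->B
Char 8 ('D'): step: R->7, L=5; D->plug->D->R->F->L->A->refl->C->L'->G->R'->E->plug->H
Final: ciphertext=HBDACFBH, RIGHT=7, LEFT=5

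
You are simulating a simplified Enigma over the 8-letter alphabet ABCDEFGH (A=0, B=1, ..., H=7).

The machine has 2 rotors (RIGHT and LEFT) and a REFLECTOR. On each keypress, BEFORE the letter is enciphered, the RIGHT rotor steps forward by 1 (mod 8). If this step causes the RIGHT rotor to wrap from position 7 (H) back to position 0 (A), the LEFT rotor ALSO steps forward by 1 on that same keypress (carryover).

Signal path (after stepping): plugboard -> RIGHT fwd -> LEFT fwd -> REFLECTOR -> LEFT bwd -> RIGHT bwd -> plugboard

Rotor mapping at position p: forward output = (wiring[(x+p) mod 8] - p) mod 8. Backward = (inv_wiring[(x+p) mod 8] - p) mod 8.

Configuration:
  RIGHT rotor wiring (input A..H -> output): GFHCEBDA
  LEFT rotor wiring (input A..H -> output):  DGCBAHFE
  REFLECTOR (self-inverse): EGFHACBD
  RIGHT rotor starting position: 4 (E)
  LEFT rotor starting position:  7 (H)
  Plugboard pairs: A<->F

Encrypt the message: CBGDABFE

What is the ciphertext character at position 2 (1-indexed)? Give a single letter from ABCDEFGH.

Char 1 ('C'): step: R->5, L=7; C->plug->C->R->D->L->D->refl->H->L'->C->R'->F->plug->A
Char 2 ('B'): step: R->6, L=7; B->plug->B->R->C->L->H->refl->D->L'->D->R'->H->plug->H

H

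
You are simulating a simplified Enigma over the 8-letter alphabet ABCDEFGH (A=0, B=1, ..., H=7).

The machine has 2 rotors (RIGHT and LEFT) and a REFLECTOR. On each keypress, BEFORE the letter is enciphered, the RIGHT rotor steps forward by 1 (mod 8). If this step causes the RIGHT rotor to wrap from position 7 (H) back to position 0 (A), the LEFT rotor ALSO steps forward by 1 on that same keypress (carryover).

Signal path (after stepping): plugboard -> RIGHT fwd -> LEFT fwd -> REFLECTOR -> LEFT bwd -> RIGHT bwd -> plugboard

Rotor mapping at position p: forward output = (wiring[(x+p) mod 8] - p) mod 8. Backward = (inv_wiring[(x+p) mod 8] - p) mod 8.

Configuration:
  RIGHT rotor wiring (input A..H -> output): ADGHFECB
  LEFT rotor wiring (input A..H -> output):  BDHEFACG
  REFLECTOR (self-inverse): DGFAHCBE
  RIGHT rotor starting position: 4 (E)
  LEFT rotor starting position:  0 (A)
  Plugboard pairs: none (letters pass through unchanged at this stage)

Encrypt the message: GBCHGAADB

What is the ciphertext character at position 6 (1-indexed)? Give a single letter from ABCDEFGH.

Char 1 ('G'): step: R->5, L=0; G->plug->G->R->C->L->H->refl->E->L'->D->R'->D->plug->D
Char 2 ('B'): step: R->6, L=0; B->plug->B->R->D->L->E->refl->H->L'->C->R'->C->plug->C
Char 3 ('C'): step: R->7, L=0; C->plug->C->R->E->L->F->refl->C->L'->G->R'->F->plug->F
Char 4 ('H'): step: R->0, L->1 (L advanced); H->plug->H->R->B->L->G->refl->B->L'->F->R'->E->plug->E
Char 5 ('G'): step: R->1, L=1; G->plug->G->R->A->L->C->refl->F->L'->G->R'->C->plug->C
Char 6 ('A'): step: R->2, L=1; A->plug->A->R->E->L->H->refl->E->L'->D->R'->C->plug->C

C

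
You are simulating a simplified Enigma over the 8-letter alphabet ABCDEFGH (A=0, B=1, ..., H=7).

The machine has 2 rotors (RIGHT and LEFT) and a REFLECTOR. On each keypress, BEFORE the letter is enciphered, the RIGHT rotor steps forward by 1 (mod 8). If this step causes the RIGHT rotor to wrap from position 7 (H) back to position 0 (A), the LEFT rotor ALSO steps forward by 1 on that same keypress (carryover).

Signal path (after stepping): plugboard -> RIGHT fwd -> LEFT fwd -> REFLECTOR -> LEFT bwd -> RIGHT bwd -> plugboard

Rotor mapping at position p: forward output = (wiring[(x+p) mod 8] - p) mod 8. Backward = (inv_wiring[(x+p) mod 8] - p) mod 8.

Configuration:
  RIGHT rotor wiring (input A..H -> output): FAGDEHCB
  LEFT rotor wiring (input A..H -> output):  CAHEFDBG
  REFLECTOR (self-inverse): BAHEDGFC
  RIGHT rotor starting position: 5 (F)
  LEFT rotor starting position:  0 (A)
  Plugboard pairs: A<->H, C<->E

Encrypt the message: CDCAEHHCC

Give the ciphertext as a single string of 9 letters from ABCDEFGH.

Answer: DCBGGEFHH

Derivation:
Char 1 ('C'): step: R->6, L=0; C->plug->E->R->A->L->C->refl->H->L'->C->R'->D->plug->D
Char 2 ('D'): step: R->7, L=0; D->plug->D->R->H->L->G->refl->F->L'->E->R'->E->plug->C
Char 3 ('C'): step: R->0, L->1 (L advanced); C->plug->E->R->E->L->C->refl->H->L'->A->R'->B->plug->B
Char 4 ('A'): step: R->1, L=1; A->plug->H->R->E->L->C->refl->H->L'->A->R'->G->plug->G
Char 5 ('E'): step: R->2, L=1; E->plug->C->R->C->L->D->refl->E->L'->D->R'->G->plug->G
Char 6 ('H'): step: R->3, L=1; H->plug->A->R->A->L->H->refl->C->L'->E->R'->C->plug->E
Char 7 ('H'): step: R->4, L=1; H->plug->A->R->A->L->H->refl->C->L'->E->R'->F->plug->F
Char 8 ('C'): step: R->5, L=1; C->plug->E->R->D->L->E->refl->D->L'->C->R'->A->plug->H
Char 9 ('C'): step: R->6, L=1; C->plug->E->R->A->L->H->refl->C->L'->E->R'->A->plug->H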